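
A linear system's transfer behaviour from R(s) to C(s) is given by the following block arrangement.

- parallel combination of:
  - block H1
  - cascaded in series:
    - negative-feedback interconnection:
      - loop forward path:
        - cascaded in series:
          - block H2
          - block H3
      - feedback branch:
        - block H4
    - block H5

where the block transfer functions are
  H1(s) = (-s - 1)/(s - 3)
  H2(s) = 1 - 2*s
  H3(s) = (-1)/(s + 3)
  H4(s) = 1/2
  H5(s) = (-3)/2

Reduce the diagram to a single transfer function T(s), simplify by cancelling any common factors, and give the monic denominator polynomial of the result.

[1] combine H2, H3 in series gives (2*s - 1)/(s + 3)
[2] close the feedback loop around (H2*H3), H4 gives (4*s - 2)/(4*s + 5)
[3] reduce the series chain [(H2*H3)/(1+(H2*H3)*H4)], H5 gives (3 - 6*s)/(4*s + 5)
[4] combine H1, ([(H2*H3)/(1+(H2*H3)*H4)]*H5) in parallel gives (-10*s^2 + 12*s - 14)/(4*s^2 - 7*s - 15)
Step 4 gives the fully reduced T(s), with no common factor left to cancel. The denominator's leading coefficient is 4, so divide each of its coefficients by 4 to get the monic form.

Final answer: s^2 - 7*s/4 - 15/4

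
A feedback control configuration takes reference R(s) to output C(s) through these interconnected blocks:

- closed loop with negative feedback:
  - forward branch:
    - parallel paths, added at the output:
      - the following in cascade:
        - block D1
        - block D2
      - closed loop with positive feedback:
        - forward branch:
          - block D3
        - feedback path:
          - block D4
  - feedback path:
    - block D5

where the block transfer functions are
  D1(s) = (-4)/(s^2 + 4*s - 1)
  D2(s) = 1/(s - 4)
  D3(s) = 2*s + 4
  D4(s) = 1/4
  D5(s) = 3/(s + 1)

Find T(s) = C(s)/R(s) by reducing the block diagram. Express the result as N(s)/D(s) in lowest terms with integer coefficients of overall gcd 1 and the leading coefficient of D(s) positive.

Reducing step by step:

[1] reduce the series chain D1, D2 = (-4)/(s^3 - 17*s + 4)
[2] reduce the feedback loop with forward D3 and return D4 = (-4*s - 8)/s
[3] combine (D1*D2), [D3/(1-D3*D4)] in parallel = (-4*s^4 - 8*s^3 + 68*s^2 + 116*s - 32)/(s^4 - 17*s^2 + 4*s)
[4] feedback reduction of ((D1*D2)+[D3/(1-D3*D4)]), D5, giving the overall T(s)

Answer: (-4*s^5 - 12*s^4 + 60*s^3 + 184*s^2 + 84*s - 32)/(s^5 - 11*s^4 - 41*s^3 + 191*s^2 + 352*s - 96)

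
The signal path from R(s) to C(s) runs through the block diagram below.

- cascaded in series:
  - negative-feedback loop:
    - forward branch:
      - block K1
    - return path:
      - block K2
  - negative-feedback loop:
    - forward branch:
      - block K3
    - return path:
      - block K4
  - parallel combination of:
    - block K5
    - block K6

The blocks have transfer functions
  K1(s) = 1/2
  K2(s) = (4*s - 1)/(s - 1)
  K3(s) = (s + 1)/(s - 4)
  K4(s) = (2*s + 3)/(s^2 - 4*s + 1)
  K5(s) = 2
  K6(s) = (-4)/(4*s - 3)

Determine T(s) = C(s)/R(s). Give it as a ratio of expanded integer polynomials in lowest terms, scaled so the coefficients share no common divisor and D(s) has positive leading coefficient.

The answer is (8*s^5 - 42*s^4 + 40*s^3 + 32*s^2 - 48*s + 10)/(24*s^5 - 174*s^4 + 717*s^3 - 738*s^2 + 228*s - 9).

Reasoning:
Step 1. close the feedback loop around K1, K2 = (s - 1)/(6*s - 3)
Step 2. reduce the feedback loop with forward K3 and return K4 = (s^3 - 3*s^2 - 3*s + 1)/(s^3 - 6*s^2 + 22*s - 1)
Step 3. parallel reduction of K5, K6 = (8*s - 10)/(4*s - 3)
Step 4. reduce the series chain [K1/(1+K1*K2)], [K3/(1+K3*K4)], (K5+K6), which is the overall transfer function T(s) = C(s)/R(s) in lowest terms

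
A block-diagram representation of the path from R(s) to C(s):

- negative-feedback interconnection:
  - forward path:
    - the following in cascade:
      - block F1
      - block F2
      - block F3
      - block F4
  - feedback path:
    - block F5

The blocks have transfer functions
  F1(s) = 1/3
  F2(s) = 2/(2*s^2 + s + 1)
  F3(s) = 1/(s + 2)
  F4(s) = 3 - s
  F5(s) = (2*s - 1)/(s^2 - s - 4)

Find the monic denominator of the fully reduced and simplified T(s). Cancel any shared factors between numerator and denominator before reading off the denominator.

Answer: s^5 + 3*s^4/2 - 5*s^3 - 67*s^2/6 - 14*s/3 - 5

Working:
[1] combine F1, F2, F3, F4 in series -> (6 - 2*s)/(6*s^3 + 15*s^2 + 9*s + 6)
[2] collapse the loop ((F1*F2*F3*F4) forward, F5 return) -> (-2*s^3 + 8*s^2 + 2*s - 24)/(6*s^5 + 9*s^4 - 30*s^3 - 67*s^2 - 28*s - 30)
That last expression is T(s), already simplified. Scaling its denominator by 1/6 (the reciprocal of the leading coefficient) yields the monic denominator.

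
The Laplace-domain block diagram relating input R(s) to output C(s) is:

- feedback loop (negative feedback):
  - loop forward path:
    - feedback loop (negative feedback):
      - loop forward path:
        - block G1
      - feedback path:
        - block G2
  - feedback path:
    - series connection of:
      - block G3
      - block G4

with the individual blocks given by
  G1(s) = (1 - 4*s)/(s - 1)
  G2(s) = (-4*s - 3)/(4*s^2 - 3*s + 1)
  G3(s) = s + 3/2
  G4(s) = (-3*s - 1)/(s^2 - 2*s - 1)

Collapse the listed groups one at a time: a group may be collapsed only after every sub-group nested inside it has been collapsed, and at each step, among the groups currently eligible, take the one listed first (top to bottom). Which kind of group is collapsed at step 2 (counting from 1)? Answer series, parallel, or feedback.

Reducing step by step:

1. reduce the feedback loop with forward G1 and return G2
2. series reduction of G3, G4
3. collapse the loop ([G1/(1+G1*G2)] forward, (G3*G4) return)
Step 2: series.

Answer: series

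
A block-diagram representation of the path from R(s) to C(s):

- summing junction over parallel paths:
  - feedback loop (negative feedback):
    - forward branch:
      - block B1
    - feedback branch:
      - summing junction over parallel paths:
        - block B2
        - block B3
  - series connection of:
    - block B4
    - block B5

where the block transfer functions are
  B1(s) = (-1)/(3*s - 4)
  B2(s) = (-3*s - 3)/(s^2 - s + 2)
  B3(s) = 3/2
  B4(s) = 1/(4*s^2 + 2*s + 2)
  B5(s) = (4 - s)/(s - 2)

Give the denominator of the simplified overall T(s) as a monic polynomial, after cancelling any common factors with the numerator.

First reduce the diagram to T(s).

(1) reduce the parallel group B2, B3, giving (3*s^2 - 9*s)/(2*s^2 - 2*s + 4)
(2) feedback reduction of B1, (B2+B3), giving (-2*s^2 + 2*s - 4)/(6*s^3 - 17*s^2 + 29*s - 16)
(3) combine B4, B5 in series, giving (4 - s)/(4*s^3 - 6*s^2 - 2*s - 4)
(4) reduce the parallel group [B1/(1+B1*(B2+B3))], (B4*B5), giving (-8*s^5 + 14*s^4 + 17*s^3 - 69*s^2 + 132*s - 48)/(24*s^6 - 104*s^5 + 206*s^4 - 228*s^3 + 106*s^2 - 84*s + 64)
That last expression is T(s), already simplified. Scaling its denominator by 1/24 (the reciprocal of the leading coefficient) yields the monic denominator.

Answer: s^6 - 13*s^5/3 + 103*s^4/12 - 19*s^3/2 + 53*s^2/12 - 7*s/2 + 8/3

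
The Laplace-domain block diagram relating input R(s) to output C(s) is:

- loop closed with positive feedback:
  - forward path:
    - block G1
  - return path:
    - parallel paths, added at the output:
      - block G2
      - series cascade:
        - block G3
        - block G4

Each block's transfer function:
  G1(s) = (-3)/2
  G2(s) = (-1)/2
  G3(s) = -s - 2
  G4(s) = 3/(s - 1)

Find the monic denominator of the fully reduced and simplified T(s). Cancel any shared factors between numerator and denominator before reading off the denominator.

The answer is s + 37/17.

Reasoning:
(1) multiply G3, G4 (series) gives (-3*s - 6)/(s - 1)
(2) sum the parallel branches G2, (G3*G4) gives (-7*s - 11)/(2*s - 2)
(3) apply the feedback formula to G1, (G2+(G3*G4)) gives (6*s - 6)/(17*s + 37)
That last expression is T(s), already simplified. Scaling its denominator by 1/17 (the reciprocal of the leading coefficient) yields the monic denominator.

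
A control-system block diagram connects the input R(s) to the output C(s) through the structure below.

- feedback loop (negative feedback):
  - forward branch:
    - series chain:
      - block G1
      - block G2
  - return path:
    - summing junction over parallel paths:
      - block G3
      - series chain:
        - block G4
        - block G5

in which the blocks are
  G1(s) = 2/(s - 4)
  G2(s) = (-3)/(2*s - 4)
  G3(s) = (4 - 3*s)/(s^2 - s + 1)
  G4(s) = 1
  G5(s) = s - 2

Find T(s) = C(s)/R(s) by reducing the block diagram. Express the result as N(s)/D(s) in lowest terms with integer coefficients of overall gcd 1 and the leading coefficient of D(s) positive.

Answer: (-3*s^2 + 3*s - 3)/(s^4 - 10*s^3 + 24*s^2 - 14*s + 2)

Working:
Step 1. combine G1, G2 in series = (-3)/(s^2 - 6*s + 8)
Step 2. series reduction of G4, G5 = s - 2
Step 3. reduce the parallel group G3, (G4*G5) = (s^3 - 3*s^2 + 2)/(s^2 - s + 1)
Step 4. close the feedback loop around (G1*G2), (G3+(G4*G5)), giving the overall T(s)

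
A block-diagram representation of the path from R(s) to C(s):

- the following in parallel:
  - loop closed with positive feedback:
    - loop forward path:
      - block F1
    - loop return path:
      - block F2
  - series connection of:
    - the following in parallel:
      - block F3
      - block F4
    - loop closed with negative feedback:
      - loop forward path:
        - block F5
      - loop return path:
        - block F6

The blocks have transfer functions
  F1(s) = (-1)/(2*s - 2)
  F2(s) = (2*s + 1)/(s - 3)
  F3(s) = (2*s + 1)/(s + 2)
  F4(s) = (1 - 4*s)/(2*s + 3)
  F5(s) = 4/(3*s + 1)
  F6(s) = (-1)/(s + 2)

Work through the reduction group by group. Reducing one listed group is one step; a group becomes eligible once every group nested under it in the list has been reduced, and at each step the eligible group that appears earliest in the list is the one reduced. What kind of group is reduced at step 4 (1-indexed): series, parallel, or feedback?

Step 1 - close the feedback loop around F1, F2
Step 2 - add F3, F4 (parallel)
Step 3 - feedback reduction of F5, F6
Step 4 - series reduction of (F3+F4), [F5/(1+F5*F6)]
Step 5 - add [F1/(1-F1*F2)], ((F3+F4)*[F5/(1+F5*F6)]) (parallel)
Step 4: series.

Answer: series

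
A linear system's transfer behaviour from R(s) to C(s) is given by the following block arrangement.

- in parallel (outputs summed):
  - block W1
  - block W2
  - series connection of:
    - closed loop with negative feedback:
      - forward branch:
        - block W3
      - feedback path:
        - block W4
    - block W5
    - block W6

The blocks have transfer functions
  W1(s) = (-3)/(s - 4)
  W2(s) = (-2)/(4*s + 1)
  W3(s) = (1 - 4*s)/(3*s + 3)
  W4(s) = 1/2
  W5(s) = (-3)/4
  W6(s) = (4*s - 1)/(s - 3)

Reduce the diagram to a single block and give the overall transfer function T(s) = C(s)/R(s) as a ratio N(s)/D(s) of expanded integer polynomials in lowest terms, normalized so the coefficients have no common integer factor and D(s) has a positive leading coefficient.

1. feedback reduction of W3, W4, giving (2 - 8*s)/(2*s + 7)
2. cascade [W3/(1+W3*W4)], W5, W6, giving (48*s^2 - 24*s + 3)/(4*s^2 + 2*s - 42)
3. combine W1, W2, ([W3/(1+W3*W4)]*W5*W6) in parallel, giving the overall T(s)

Hence the answer: (192*s^4 - 872*s^3 + 172*s^2 + 649*s - 222)/(16*s^4 - 52*s^3 - 214*s^2 + 622*s + 168)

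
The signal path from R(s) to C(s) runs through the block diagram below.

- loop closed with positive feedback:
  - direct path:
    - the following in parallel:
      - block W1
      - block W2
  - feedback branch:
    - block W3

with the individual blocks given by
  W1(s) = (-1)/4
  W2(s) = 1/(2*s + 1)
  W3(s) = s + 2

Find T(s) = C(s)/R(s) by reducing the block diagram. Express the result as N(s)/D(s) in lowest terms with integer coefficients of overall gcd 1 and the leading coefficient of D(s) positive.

[1] sum the parallel branches W1, W2, giving (3 - 2*s)/(8*s + 4)
[2] apply the feedback formula to (W1+W2), W3, which is the overall transfer function T(s) = C(s)/R(s) in lowest terms

Final answer: (3 - 2*s)/(2*s^2 + 9*s - 2)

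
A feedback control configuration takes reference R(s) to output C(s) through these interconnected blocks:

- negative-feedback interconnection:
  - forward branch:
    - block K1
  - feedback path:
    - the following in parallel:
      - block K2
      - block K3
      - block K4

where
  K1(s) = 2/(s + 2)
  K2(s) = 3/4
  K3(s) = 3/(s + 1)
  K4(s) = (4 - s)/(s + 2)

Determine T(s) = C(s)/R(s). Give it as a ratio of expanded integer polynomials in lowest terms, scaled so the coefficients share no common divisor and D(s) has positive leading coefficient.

Answer: (4*s^2 + 12*s + 8)/(2*s^3 + 9*s^2 + 49*s + 54)

Working:
Step 1. parallel reduction of K2, K3, K4 -> (-s^2 + 33*s + 46)/(4*s^2 + 12*s + 8)
Step 2. reduce the feedback loop with forward K1 and return (K2+K3+K4), which is the overall transfer function T(s) = C(s)/R(s) in lowest terms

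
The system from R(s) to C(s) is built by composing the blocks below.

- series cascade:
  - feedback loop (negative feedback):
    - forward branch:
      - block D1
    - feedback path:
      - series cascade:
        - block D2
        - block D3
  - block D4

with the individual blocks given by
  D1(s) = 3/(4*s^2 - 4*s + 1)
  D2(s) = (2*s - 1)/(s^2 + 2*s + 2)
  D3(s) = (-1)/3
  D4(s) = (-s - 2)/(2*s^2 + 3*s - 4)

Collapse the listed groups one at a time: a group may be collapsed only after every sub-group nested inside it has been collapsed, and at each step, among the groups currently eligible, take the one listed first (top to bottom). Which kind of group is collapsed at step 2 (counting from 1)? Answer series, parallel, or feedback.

Reducing step by step:

Step 1: series reduction of D2, D3
Step 2: reduce the feedback loop with forward D1 and return (D2*D3)
Step 3: series reduction of [D1/(1+D1*(D2*D3))], D4
Step 2 collapses a feedback group.

Answer: feedback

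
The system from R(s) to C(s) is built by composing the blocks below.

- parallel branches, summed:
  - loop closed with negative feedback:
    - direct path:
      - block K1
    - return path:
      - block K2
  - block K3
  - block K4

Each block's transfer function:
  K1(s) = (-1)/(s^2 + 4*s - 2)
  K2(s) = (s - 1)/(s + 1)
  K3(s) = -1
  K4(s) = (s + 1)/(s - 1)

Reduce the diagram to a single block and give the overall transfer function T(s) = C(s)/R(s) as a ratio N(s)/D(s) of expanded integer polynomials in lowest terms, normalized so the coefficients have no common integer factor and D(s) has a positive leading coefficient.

(1) collapse the loop (K1 forward, K2 return); result (-s - 1)/(s^3 + 5*s^2 + s - 1)
(2) add [K1/(1+K1*K2)], K3, K4 (parallel), which is the overall transfer function T(s) = C(s)/R(s) in lowest terms

Final answer: (2*s^3 + 9*s^2 + 2*s - 1)/(s^4 + 4*s^3 - 4*s^2 - 2*s + 1)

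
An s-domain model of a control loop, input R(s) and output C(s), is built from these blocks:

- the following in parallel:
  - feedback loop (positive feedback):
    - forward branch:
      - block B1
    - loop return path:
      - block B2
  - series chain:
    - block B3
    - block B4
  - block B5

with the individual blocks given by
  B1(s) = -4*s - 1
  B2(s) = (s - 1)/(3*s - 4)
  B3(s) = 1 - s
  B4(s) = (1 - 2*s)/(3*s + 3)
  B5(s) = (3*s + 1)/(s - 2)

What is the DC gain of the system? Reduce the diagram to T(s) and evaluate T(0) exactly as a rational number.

(1) apply the feedback formula to B1, B2 -> (-12*s^2 + 13*s + 4)/(4*s^2 - 5)
(2) cascade B3, B4 -> (2*s^2 - 3*s + 1)/(3*s + 3)
(3) parallel reduction of [B1/(1-B1*B2)], (B3*B4), B5 -> (8*s^5 - 28*s^4 + 141*s^3 + 39*s^2 - 185*s - 29)/(12*s^4 - 12*s^3 - 39*s^2 + 15*s + 30)
Step 3 gives the overall T(s). Then T(0) = -29/30.

Final answer: -29/30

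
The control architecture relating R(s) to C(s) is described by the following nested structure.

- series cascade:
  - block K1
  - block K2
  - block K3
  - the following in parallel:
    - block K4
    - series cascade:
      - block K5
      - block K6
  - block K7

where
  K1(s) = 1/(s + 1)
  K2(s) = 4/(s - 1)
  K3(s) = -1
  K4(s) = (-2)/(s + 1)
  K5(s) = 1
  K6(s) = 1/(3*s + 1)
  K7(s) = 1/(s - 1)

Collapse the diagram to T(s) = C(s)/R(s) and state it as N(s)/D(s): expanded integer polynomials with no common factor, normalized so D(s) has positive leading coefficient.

Answer: (20*s + 4)/(3*s^5 + s^4 - 6*s^3 - 2*s^2 + 3*s + 1)

Working:
Step 1: combine K5, K6 in series -> 1/(3*s + 1)
Step 2: sum the parallel branches K4, (K5*K6) -> (-5*s - 1)/(3*s^2 + 4*s + 1)
Step 3: multiply K1, K2, K3, (K4+(K5*K6)), K7 (series), which is the overall transfer function T(s) = C(s)/R(s) in lowest terms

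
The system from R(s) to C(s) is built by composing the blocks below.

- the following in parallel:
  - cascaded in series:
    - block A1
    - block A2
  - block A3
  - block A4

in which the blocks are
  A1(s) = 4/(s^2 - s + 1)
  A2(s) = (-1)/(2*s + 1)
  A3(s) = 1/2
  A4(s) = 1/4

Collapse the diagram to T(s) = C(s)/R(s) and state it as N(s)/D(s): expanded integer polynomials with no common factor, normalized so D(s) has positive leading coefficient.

(1) reduce the series chain A1, A2 = (-4)/(2*s^3 - s^2 + s + 1)
(2) reduce the parallel group (A1*A2), A3, A4 - this is the overall T(s), already in the required normalized form

Final answer: (6*s^3 - 3*s^2 + 3*s - 13)/(8*s^3 - 4*s^2 + 4*s + 4)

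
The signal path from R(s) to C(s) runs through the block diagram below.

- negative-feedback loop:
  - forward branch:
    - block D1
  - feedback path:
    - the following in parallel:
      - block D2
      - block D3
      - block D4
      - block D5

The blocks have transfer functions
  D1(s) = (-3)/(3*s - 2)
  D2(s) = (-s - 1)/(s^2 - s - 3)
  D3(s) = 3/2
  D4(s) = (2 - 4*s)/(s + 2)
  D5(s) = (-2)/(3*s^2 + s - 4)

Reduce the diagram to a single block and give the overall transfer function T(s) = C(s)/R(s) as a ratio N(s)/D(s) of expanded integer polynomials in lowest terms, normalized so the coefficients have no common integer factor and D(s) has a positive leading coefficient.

First reduce the diagram to T(s).

1. sum the parallel branches D2, D3, D4, D5; result (-15*s^5 + 34*s^4 + 26*s^3 - 159*s^2 - 10*s + 160)/(6*s^5 + 8*s^4 - 36*s^3 - 54*s^2 + 28*s + 48)
2. feedback reduction of D1, (D2+D3+D4+D5), giving the overall T(s)

Answer: (-18*s^5 - 24*s^4 + 108*s^3 + 162*s^2 - 84*s - 144)/(18*s^6 + 57*s^5 - 226*s^4 - 168*s^3 + 669*s^2 + 118*s - 576)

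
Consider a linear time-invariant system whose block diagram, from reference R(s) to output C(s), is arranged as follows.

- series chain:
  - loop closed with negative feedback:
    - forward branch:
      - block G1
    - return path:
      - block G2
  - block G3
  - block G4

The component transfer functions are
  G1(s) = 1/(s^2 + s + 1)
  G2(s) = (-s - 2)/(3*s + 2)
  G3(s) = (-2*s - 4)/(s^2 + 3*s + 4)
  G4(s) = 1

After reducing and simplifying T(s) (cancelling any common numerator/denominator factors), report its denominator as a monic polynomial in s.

Step 1 - close the feedback loop around G1, G2: (3*s + 2)/(3*s^3 + 5*s^2 + 4*s)
Step 2 - reduce the series chain [G1/(1+G1*G2)], G3, G4: (-6*s^2 - 16*s - 8)/(3*s^5 + 14*s^4 + 31*s^3 + 32*s^2 + 16*s)
The result of step 2 is T(s) in lowest terms. Its denominator has leading coefficient 3; dividing the denominator through by 3 makes it monic.

Hence the answer: s^5 + 14*s^4/3 + 31*s^3/3 + 32*s^2/3 + 16*s/3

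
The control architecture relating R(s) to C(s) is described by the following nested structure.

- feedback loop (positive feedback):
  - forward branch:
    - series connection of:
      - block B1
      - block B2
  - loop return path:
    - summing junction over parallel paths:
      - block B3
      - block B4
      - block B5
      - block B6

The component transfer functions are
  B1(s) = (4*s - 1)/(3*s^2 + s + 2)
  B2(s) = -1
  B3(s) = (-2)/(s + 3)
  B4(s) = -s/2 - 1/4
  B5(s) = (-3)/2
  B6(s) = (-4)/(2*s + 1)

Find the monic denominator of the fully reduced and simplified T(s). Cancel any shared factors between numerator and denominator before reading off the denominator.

(1) series reduction of B1, B2; result (1 - 4*s)/(3*s^2 + s + 2)
(2) add B3, B4, B5, B6 (parallel); result (-4*s^3 - 28*s^2 - 87*s - 77)/(8*s^2 + 28*s + 12)
(3) close the feedback loop around (B1*B2), (B3+B4+B5+B6); result (-32*s^3 - 104*s^2 - 20*s + 12)/(8*s^4 - 16*s^3 - 240*s^2 - 153*s + 101)
That last expression is T(s), already simplified. Scaling its denominator by 1/8 (the reciprocal of the leading coefficient) yields the monic denominator.

Final answer: s^4 - 2*s^3 - 30*s^2 - 153*s/8 + 101/8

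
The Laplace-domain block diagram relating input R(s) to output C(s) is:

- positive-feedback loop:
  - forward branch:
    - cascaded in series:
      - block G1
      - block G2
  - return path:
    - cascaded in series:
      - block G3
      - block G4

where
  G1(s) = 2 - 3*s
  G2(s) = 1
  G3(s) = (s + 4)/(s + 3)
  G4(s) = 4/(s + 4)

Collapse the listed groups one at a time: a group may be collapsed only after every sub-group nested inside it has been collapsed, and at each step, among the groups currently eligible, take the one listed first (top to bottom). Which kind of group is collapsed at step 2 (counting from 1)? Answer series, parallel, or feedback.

Step 1. multiply G1, G2 (series)
Step 2. series reduction of G3, G4
Step 3. collapse the loop ((G1*G2) forward, (G3*G4) return)
The group at step 2 is a series group.

Therefore the answer is series.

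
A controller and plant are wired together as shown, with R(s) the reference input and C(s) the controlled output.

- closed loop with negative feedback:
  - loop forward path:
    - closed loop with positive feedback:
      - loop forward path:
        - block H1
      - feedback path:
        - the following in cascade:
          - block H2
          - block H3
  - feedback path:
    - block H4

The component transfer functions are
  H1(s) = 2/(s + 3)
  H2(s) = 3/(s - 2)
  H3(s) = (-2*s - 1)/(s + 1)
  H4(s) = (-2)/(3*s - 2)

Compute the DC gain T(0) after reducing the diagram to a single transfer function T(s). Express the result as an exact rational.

1. reduce the series chain H2, H3; result (-6*s - 3)/(s^2 - s - 2)
2. apply the feedback formula to H1, (H2*H3); result (2*s^2 - 2*s - 4)/(s^3 + 2*s^2 + 7*s)
3. reduce the feedback loop with forward [H1/(1-H1*(H2*H3))] and return H4; result (6*s^3 - 10*s^2 - 8*s + 8)/(3*s^4 + 4*s^3 + 13*s^2 - 10*s + 8)
The step-3 result is T(s). Setting s = 0: T(0) = 8/8 = 1.

Hence the answer: 1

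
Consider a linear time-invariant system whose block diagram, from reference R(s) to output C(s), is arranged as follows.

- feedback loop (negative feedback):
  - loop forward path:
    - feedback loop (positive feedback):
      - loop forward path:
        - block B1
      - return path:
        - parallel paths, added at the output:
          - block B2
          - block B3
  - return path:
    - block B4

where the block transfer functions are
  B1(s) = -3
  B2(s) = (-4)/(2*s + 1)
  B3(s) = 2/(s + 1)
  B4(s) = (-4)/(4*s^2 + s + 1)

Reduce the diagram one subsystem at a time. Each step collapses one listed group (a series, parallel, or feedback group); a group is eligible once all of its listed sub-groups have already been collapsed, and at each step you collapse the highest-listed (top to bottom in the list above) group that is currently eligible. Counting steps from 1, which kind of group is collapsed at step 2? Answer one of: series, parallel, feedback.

Answer: feedback

Working:
[1] add B2, B3 (parallel)
[2] close the feedback loop around B1, (B2+B3)
[3] apply the feedback formula to [B1/(1-B1*(B2+B3))], B4
Step 2 collapses a feedback group.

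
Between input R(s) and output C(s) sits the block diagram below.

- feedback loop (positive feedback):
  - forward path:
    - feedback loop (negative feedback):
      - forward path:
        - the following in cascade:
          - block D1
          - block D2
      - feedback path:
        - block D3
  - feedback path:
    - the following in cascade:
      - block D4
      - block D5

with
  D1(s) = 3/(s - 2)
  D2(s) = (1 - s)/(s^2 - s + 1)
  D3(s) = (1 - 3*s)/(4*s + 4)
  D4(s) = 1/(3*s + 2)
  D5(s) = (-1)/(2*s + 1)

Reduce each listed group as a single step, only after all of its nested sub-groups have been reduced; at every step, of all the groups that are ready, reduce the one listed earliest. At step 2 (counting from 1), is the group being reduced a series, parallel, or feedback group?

Answer: feedback

Working:
Step 1. series reduction of D1, D2
Step 2. close the feedback loop around (D1*D2), D3
Step 3. cascade D4, D5
Step 4. reduce the feedback loop with forward [(D1*D2)/(1+(D1*D2)*D3)] and return (D4*D5)
Step 2: feedback.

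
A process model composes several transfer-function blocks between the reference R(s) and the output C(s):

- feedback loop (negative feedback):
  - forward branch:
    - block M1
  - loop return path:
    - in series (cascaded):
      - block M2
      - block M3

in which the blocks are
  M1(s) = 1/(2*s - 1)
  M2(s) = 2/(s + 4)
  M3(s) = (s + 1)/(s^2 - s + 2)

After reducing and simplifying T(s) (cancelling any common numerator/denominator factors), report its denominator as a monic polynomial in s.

(1) combine M2, M3 in series: (2*s + 2)/(s^3 + 3*s^2 - 2*s + 8)
(2) close the feedback loop around M1, (M2*M3): (s^3 + 3*s^2 - 2*s + 8)/(2*s^4 + 5*s^3 - 7*s^2 + 20*s - 6)
No further cancellation is possible in the step-2 result, so that is T(s). Its denominator becomes monic after dividing by the leading coefficient 2.

Final answer: s^4 + 5*s^3/2 - 7*s^2/2 + 10*s - 3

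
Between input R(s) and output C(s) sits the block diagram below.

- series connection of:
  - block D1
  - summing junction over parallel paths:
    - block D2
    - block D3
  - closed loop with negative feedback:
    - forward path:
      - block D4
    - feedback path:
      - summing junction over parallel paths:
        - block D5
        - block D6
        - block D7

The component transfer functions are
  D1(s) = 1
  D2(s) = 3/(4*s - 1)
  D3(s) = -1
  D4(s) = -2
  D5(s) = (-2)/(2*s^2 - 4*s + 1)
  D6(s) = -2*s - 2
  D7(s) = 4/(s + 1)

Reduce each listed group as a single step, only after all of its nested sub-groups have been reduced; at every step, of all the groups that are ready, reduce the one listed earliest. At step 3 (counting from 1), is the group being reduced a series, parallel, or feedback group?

Step 1. add D2, D3 (parallel)
Step 2. combine D5, D6, D7 in parallel
Step 3. feedback reduction of D4, (D5+D6+D7)
Step 4. multiply D1, (D2+D3), [D4/(1+D4*(D5+D6+D7))] (series)
Step 3 collapses a feedback group.

Therefore the answer is feedback.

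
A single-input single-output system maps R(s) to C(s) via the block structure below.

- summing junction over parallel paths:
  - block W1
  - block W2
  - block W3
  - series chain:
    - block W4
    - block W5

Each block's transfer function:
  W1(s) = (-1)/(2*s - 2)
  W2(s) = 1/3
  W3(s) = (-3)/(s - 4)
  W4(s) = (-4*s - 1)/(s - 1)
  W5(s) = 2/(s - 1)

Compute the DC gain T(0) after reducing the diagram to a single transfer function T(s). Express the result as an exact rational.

(1) multiply W4, W5 (series): (-8*s - 2)/(s^2 - 2*s + 1)
(2) sum the parallel branches W1, W2, W3, (W4*W5): (2*s^3 - 81*s^2 + 249*s + 10)/(6*s^3 - 36*s^2 + 54*s - 24)
The step-2 result is T(s). Setting s = 0: T(0) = 10/(-24) = -5/12.

Therefore the answer is -5/12.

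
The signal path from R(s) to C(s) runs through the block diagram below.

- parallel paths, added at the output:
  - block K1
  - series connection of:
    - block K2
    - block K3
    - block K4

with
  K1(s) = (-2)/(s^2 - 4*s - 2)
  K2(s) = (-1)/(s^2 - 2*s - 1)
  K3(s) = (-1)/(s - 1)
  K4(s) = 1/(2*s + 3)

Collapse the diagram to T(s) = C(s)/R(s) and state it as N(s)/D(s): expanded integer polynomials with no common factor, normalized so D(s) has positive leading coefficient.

Step 1. combine K2, K3, K4 in series; result 1/(2*s^4 - 3*s^3 - 7*s^2 + 5*s + 3)
Step 2. add K1, (K2*K3*K4) (parallel) - this is the overall T(s), already in the required normalized form

Hence the answer: (-4*s^4 + 6*s^3 + 15*s^2 - 14*s - 8)/(2*s^6 - 11*s^5 + s^4 + 39*s^3 - 3*s^2 - 22*s - 6)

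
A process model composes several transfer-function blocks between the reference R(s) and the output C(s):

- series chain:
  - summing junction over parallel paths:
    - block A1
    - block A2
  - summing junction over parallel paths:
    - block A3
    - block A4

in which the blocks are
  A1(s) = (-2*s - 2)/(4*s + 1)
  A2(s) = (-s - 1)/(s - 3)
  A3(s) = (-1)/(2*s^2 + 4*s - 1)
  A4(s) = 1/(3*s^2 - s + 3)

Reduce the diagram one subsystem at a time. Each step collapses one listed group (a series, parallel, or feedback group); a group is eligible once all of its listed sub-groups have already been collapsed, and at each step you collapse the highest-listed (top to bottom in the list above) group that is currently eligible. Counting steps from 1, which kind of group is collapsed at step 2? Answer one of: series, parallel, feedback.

Step 1: sum the parallel branches A1, A2
Step 2: parallel reduction of A3, A4
Step 3: combine (A1+A2), (A3+A4) in series
The group at step 2 is a parallel group.

Hence the answer: parallel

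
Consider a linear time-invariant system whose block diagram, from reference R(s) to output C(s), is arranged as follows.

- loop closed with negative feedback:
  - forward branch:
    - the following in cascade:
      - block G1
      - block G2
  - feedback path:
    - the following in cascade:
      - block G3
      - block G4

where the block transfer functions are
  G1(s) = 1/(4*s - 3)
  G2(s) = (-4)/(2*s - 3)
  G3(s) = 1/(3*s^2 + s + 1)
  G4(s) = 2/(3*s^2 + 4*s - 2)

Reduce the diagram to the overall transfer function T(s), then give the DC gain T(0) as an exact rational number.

First reduce the diagram to T(s).

1. series reduction of G1, G2 -> (-4)/(8*s^2 - 18*s + 9)
2. series reduction of G3, G4 -> 2/(9*s^4 + 15*s^3 + s^2 + 2*s - 2)
3. apply the feedback formula to (G1*G2), (G3*G4) -> (-36*s^4 - 60*s^3 - 4*s^2 - 8*s + 8)/(72*s^6 - 42*s^5 - 181*s^4 + 133*s^3 - 43*s^2 + 54*s - 26)
The step-3 result is T(s). Setting s = 0: T(0) = 8/(-26) = -4/13.

Answer: -4/13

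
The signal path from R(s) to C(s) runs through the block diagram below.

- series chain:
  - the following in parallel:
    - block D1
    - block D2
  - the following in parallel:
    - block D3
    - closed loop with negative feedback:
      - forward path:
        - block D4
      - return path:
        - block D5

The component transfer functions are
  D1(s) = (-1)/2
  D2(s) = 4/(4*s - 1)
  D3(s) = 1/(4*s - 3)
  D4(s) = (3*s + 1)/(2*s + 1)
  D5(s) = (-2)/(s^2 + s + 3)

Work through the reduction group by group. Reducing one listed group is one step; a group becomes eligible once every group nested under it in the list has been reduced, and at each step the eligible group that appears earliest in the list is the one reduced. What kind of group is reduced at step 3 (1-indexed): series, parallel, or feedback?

[1] sum the parallel branches D1, D2
[2] apply the feedback formula to D4, D5
[3] reduce the parallel group D3, [D4/(1+D4*D5)]
[4] reduce the series chain (D1+D2), (D3+[D4/(1+D4*D5)])
The group at step 3 is a parallel group.

Answer: parallel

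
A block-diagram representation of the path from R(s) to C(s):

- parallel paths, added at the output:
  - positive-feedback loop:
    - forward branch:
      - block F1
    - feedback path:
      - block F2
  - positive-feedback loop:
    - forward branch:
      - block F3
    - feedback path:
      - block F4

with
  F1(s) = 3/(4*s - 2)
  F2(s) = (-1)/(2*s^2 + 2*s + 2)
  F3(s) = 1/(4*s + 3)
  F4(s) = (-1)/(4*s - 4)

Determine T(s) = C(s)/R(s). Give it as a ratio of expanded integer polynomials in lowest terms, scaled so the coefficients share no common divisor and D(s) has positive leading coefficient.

Step 1. close the feedback loop around F1, F2, giving (6*s^2 + 6*s + 6)/(8*s^3 + 4*s^2 + 4*s - 1)
Step 2. close the feedback loop around F3, F4, giving (4*s - 4)/(16*s^2 - 4*s - 11)
Step 3. add [F1/(1-F1*F2)], [F3/(1-F3*F4)] (parallel); the result is T(s) itself (integer coefficients, no common factor, positive leading denominator coefficient)

Hence the answer: (128*s^4 + 56*s^3 + 6*s^2 - 110*s - 62)/(128*s^5 + 32*s^4 - 40*s^3 - 76*s^2 - 40*s + 11)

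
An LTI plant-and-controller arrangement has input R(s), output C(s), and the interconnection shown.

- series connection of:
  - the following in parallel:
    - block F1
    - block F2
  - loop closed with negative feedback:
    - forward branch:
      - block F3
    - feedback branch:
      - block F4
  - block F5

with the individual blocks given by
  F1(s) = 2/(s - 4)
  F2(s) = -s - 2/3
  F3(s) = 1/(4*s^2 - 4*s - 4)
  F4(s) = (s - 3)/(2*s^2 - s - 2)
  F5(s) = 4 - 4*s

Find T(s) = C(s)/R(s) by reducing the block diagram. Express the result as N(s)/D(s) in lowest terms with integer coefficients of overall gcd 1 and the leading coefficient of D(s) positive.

(1) parallel reduction of F1, F2; result (-3*s^2 + 10*s + 14)/(3*s - 12)
(2) collapse the loop (F3 forward, F4 return); result (2*s^2 - s - 2)/(8*s^4 - 12*s^3 - 12*s^2 + 13*s + 5)
(3) reduce the series chain (F1+F2), [F3/(1+F3*F4)], F5, which is the overall transfer function T(s) = C(s)/R(s) in lowest terms

Answer: (24*s^5 - 116*s^4 - 4*s^3 + 232*s^2 - 24*s - 112)/(24*s^5 - 132*s^4 + 108*s^3 + 183*s^2 - 141*s - 60)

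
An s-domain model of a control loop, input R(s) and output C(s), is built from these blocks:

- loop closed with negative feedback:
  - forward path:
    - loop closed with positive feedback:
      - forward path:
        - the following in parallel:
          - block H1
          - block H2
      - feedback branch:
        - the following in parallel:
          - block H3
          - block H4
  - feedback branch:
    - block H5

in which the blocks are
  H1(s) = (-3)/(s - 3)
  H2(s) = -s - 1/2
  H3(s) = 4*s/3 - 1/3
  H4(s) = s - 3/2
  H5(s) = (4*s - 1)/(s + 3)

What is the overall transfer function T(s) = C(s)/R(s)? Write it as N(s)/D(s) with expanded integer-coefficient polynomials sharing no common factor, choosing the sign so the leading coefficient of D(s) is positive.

Step 1: add H1, H2 (parallel): (-2*s^2 + 5*s - 3)/(2*s - 6)
Step 2: parallel reduction of H3, H4: 7*s/3 - 11/6
Step 3: reduce the feedback loop with forward (H1+H2) and return (H3+H4): (-12*s^2 + 30*s - 18)/(28*s^3 - 92*s^2 + 109*s - 69)
Step 4: close the feedback loop around [(H1+H2)/(1-(H1+H2)*(H3+H4))], H5: this yields T(s), and no further normalization is needed

Hence the answer: (-12*s^3 - 6*s^2 + 72*s - 54)/(28*s^4 - 56*s^3 - 35*s^2 + 156*s - 189)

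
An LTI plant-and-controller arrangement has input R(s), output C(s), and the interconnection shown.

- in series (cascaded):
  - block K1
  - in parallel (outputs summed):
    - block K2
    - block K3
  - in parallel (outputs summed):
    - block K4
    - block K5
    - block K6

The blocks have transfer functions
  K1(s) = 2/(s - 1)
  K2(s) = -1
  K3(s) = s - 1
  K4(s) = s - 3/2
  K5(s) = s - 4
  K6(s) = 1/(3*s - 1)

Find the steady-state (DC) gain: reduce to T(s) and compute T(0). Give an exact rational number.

Step 1. combine K2, K3 in parallel gives s - 2
Step 2. add K4, K5, K6 (parallel) gives (12*s^2 - 37*s + 13)/(6*s - 2)
Step 3. series reduction of K1, (K2+K3), (K4+K5+K6) gives (12*s^3 - 61*s^2 + 87*s - 26)/(3*s^2 - 4*s + 1)
That last expression is T(s); at s = 0 only the constant terms survive, so T(0) = -26/1 = -26.

Hence the answer: -26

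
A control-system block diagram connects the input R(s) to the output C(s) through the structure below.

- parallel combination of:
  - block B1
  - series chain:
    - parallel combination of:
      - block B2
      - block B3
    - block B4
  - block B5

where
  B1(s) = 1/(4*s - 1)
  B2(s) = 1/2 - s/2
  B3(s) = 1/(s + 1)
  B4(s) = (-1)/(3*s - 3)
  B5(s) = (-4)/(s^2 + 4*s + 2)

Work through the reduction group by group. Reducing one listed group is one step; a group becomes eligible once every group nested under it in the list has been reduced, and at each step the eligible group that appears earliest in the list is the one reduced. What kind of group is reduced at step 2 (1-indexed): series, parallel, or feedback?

Step 1. sum the parallel branches B2, B3
Step 2. combine (B2+B3), B4 in series
Step 3. sum the parallel branches B1, ((B2+B3)*B4), B5
At step 2 the group reduced is series.

Answer: series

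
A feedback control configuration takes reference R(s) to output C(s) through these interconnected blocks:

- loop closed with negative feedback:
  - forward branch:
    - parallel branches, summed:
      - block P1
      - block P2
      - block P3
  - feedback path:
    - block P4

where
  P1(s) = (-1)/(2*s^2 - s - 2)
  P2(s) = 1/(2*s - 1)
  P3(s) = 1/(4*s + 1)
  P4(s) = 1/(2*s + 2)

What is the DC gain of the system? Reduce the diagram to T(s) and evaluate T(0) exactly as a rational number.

Step 1 - reduce the parallel group P1, P2, P3 -> (12*s^3 - 14*s^2 - 10*s + 1)/(16*s^4 - 12*s^3 - 16*s^2 + 5*s + 2)
Step 2 - apply the feedback formula to (P1+P2+P3), P4 -> (24*s^4 - 4*s^3 - 48*s^2 - 18*s + 2)/(32*s^5 + 8*s^4 - 44*s^3 - 36*s^2 + 4*s + 5)
That last expression is T(s); at s = 0 only the constant terms survive, so T(0) = 2/5.

Hence the answer: 2/5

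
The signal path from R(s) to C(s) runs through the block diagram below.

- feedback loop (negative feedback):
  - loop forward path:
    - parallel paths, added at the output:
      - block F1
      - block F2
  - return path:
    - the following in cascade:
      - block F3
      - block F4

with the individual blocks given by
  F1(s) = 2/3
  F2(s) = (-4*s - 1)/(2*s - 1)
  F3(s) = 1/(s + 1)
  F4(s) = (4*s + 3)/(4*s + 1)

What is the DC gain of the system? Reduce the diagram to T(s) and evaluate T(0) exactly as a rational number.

(1) combine F1, F2 in parallel -> (-8*s - 5)/(6*s - 3)
(2) reduce the series chain F3, F4 -> (4*s + 3)/(4*s^2 + 5*s + 1)
(3) collapse the loop ((F1+F2) forward, (F3*F4) return) -> (-32*s^3 - 60*s^2 - 33*s - 5)/(24*s^3 - 14*s^2 - 53*s - 18)
That last expression is T(s); at s = 0 only the constant terms survive, so T(0) = -5/(-18) = 5/18.

Therefore the answer is 5/18.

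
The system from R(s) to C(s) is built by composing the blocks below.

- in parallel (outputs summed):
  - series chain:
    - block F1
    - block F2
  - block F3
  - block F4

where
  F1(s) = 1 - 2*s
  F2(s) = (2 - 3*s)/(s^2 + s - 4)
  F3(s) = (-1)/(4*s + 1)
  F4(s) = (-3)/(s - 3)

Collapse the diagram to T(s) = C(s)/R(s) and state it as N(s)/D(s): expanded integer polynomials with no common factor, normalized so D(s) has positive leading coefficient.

The answer is (24*s^4 - 107*s^3 + 54*s^2 + 51*s - 6)/(4*s^4 - 7*s^3 - 30*s^2 + 41*s + 12).

Reasoning:
Step 1. multiply F1, F2 (series); result (6*s^2 - 7*s + 2)/(s^2 + s - 4)
Step 2. sum the parallel branches (F1*F2), F3, F4; the result is T(s) itself (integer coefficients, no common factor, positive leading denominator coefficient)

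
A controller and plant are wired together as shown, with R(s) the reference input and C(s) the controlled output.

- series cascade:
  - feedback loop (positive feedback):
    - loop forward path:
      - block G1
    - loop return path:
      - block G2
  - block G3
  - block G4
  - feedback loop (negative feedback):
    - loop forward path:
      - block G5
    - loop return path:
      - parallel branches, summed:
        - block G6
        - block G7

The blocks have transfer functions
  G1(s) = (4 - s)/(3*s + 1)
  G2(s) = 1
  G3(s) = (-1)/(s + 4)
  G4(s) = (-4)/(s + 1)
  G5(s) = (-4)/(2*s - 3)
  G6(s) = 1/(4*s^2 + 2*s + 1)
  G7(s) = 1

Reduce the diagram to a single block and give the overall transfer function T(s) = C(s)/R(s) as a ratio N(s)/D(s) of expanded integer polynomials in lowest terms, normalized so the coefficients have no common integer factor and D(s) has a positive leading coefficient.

Step 1 - close the feedback loop around G1, G2 -> (4 - s)/(4*s - 3)
Step 2 - add G6, G7 (parallel) -> (4*s^2 + 2*s + 2)/(4*s^2 + 2*s + 1)
Step 3 - collapse the loop (G5 forward, (G6+G7) return) -> (-16*s^2 - 8*s - 4)/(8*s^3 - 24*s^2 - 12*s - 11)
Step 4 - combine [G1/(1-G1*G2)], G3, G4, [G5/(1+G5*(G6+G7))] in series - this is the overall T(s), already in the required normalized form

Final answer: (64*s^3 - 224*s^2 - 112*s - 64)/(32*s^6 + 40*s^5 - 448*s^4 - 368*s^3 + 89*s^2 + 133*s + 132)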